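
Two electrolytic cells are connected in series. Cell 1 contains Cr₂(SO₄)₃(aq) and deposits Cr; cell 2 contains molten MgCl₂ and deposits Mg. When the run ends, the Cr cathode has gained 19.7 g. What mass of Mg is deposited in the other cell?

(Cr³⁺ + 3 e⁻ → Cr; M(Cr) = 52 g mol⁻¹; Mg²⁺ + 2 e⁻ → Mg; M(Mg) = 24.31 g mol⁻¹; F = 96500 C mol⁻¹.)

13.8 g

n(Cr) = 19.7 / 52 = 0.3788 mol.
Since Cr³⁺ + 3 e⁻ → Cr, n(e⁻) passed = 3 × 0.3788 = 1.137 mol.
Cells in series carry the same charge, so the same 1.137 mol of electrons passes through cell 2.
Mg²⁺ + 2 e⁻ → Mg, so n(Mg) = 1.137 / 2 = 0.5683 mol.
m(Mg) = 0.5683 × 24.31 = 13.8 g.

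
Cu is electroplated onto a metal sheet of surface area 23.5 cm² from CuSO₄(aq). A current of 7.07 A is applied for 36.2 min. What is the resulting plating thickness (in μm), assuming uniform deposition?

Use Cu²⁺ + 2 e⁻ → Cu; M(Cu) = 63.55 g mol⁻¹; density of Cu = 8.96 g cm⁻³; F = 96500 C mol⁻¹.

Q = I·t = 7.070 × 2172.0 = 15360 C; n(e⁻) = 0.1591 mol.
n(Cu) = n(e⁻)/2 = 0.07956 mol, so m = 0.07956 × 63.55 = 5.056 g.
Volume = m/ρ = 5.056 / 8.96 = 0.5643 cm³.
Thickness = V/A = 0.5643 / 23.5 = 0.0240 cm = 240 μm.

240 μm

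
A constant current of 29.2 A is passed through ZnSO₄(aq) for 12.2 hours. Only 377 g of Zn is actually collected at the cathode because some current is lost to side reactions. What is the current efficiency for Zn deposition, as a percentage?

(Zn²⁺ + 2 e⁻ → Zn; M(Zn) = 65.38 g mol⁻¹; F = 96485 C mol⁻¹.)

86.8 %

Q = I·t = 29.20 × 43920 = 1282000 C; n(e⁻) = 1282000/96485 = 13.29 mol.
Theoretical n(Zn) = n(e⁻)/2 = 6.646 mol, i.e. m_theo = 6.646 × 65.38 = 434.5 g.
Efficiency = m_actual / m_theo = 377 / 434.5 = 86.8 %.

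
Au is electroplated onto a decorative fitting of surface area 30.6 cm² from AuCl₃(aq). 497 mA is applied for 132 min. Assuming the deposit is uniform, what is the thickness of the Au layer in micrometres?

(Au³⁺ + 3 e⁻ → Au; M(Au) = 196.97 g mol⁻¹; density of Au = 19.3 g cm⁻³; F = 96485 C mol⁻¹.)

45.4 μm

Q = I·t = 0.4970 × 7920.0 = 3936 C; n(e⁻) = 0.04080 mol.
n(Au) = n(e⁻)/3 = 0.01360 mol, so m = 0.01360 × 196.97 = 2.679 g.
Volume = m/ρ = 2.679 / 19.3 = 0.1388 cm³.
Thickness = V/A = 0.1388 / 30.6 = 0.00454 cm = 45.4 μm.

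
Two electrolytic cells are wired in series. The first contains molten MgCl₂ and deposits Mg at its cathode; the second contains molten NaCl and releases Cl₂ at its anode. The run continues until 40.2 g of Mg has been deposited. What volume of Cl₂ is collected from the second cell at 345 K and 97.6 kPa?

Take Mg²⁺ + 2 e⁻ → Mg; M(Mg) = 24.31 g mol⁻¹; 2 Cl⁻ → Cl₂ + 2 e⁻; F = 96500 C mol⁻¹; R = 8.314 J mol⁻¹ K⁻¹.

48.6 L

n(Mg) = 40.2 / 24.31 = 1.654 mol, so n(e⁻) = 2 × 1.654 = 3.307 mol.
The cells are in series, so the same 3.307 mol of electrons passes through the second cell.
2 Cl⁻ → Cl₂ + 2 e⁻ — 2 mol e⁻ per mol Cl₂, so n(Cl₂) = 3.307/2 = 1.654 mol.
V = nRT/P = (1.654 × 8.314 × 345) / (97.6 × 10³) = 0.0486 m³ = 48.6 L.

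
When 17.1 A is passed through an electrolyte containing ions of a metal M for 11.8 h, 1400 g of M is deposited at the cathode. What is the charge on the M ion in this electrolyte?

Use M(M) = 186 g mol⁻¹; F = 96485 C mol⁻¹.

+1

Q = I·t = 17.10 A × 42480 s = 726400 C, so n(e⁻) = 726400/96485 = 7.529 mol.
n(M) deposited = 1400 / 186 = 7.527 mol.
Electrons per atom = n(e⁻)/n(M) = 7.529 / 7.527 = 1.00 ≈ 1, so the ion is M⁺.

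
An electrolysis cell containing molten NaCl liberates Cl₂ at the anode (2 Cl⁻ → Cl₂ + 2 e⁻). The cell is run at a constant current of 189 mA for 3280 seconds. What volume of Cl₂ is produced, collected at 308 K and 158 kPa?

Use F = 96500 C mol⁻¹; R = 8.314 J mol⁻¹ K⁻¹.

Q = I·t = 0.1890 A × 3280.0 s = 619.9 C.
n(e⁻) = Q/F = 619.9 / 96500 = 0.006424 mol.
2 electrons are transferred per Cl₂ molecule, so n(Cl₂) = 0.006424 / 2 = 0.003212 mol.
V = nRT/P = (0.003212 × 8.314 × 308) / (158 × 10³ Pa) = 5.21 × 10⁻⁵ m³ = 0.0521 L.

0.0521 L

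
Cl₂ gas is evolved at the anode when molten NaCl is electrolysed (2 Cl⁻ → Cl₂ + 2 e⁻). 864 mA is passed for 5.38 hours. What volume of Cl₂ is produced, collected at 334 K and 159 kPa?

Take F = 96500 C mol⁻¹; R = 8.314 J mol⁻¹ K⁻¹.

1.51 L

Q = I·t = 0.8640 A × 19368 s = 16730 C.
n(e⁻) = Q/F = 16730 / 96500 = 0.1734 mol.
2 electrons are transferred per Cl₂ molecule, so n(Cl₂) = 0.1734 / 2 = 0.08670 mol.
V = nRT/P = (0.08670 × 8.314 × 334) / (159 × 10³ Pa) = 0.00151 m³ = 1.51 L.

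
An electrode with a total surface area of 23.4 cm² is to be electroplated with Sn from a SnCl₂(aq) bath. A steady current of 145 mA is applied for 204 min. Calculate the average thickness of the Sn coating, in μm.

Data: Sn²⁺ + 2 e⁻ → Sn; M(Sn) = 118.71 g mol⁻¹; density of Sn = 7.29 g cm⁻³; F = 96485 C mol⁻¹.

Q = I·t = 0.1450 × 12240 = 1775 C; n(e⁻) = 0.01839 mol.
n(Sn) = n(e⁻)/2 = 0.009197 mol, so m = 0.009197 × 118.71 = 1.092 g.
Volume = m/ρ = 1.092 / 7.29 = 0.1498 cm³.
Thickness = V/A = 0.1498 / 23.4 = 0.00640 cm = 64.0 μm.

64.0 μm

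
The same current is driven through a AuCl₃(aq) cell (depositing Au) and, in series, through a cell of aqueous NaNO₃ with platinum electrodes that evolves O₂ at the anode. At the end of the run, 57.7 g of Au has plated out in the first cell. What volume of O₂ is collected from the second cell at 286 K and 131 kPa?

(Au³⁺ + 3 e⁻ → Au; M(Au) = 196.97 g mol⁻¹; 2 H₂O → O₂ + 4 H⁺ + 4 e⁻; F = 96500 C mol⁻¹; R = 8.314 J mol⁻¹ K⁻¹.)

n(Au) = 57.7 / 196.97 = 0.2929 mol, so n(e⁻) = 3 × 0.2929 = 0.8788 mol.
The cells are in series, so the same 0.8788 mol of electrons passes through the second cell.
2 H₂O → O₂ + 4 H⁺ + 4 e⁻ — 4 mol e⁻ per mol O₂, so n(O₂) = 0.8788/4 = 0.2197 mol.
V = nRT/P = (0.2197 × 8.314 × 286) / (131 × 10³) = 0.00399 m³ = 3.99 L.

3.99 L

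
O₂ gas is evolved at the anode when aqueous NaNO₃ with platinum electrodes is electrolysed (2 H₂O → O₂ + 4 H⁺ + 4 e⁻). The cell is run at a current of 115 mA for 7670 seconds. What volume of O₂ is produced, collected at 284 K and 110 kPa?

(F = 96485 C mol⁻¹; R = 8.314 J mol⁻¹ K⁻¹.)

0.0491 L

Q = I·t = 0.1150 A × 7670.0 s = 882.0 C.
n(e⁻) = Q/F = 882.0 / 96485 = 0.009142 mol.
4 electrons are transferred per O₂ molecule, so n(O₂) = 0.009142 / 4 = 0.002285 mol.
V = nRT/P = (0.002285 × 8.314 × 284) / (110 × 10³ Pa) = 4.91 × 10⁻⁵ m³ = 0.0491 L.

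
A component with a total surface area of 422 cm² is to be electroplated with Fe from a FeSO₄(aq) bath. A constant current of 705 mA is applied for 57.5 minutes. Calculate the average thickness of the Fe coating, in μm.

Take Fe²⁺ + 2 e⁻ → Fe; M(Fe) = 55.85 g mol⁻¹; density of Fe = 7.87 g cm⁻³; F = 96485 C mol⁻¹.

Q = I·t = 0.7050 × 3450.0 = 2432 C; n(e⁻) = 0.02521 mol.
n(Fe) = n(e⁻)/2 = 0.01260 mol, so m = 0.01260 × 55.85 = 0.7039 g.
Volume = m/ρ = 0.7039 / 7.87 = 0.08945 cm³.
Thickness = V/A = 0.08945 / 422 = 2.12 × 10⁻⁴ cm = 2.12 μm.

2.12 μm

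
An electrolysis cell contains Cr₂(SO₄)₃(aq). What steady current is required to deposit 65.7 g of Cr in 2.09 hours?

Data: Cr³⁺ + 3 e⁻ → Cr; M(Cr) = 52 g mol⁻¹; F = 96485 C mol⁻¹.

n(Cr) = 65.7 / 52 = 1.263 mol.
n(e⁻) = 3 × 1.263 = 3.790 mol.
Q = n(e⁻)·F = 3.790 × 96485 = 365700 C.
I = Q/t = 365700 / 7524.0 s = 48.6 A.

48.6 A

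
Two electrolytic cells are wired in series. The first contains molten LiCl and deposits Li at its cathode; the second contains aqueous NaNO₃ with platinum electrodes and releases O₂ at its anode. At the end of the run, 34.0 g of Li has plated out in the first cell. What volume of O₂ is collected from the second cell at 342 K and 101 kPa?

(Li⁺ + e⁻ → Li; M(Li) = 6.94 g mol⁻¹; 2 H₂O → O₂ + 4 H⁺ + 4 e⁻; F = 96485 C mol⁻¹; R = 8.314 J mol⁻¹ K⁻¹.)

34.5 L

n(Li) = 34.0 / 6.94 = 4.899 mol, so n(e⁻) = 1 × 4.899 = 4.899 mol.
The cells are in series, so the same 4.899 mol of electrons passes through the second cell.
2 H₂O → O₂ + 4 H⁺ + 4 e⁻ — 4 mol e⁻ per mol O₂, so n(O₂) = 4.899/4 = 1.225 mol.
V = nRT/P = (1.225 × 8.314 × 342) / (101 × 10³) = 0.0345 m³ = 34.5 L.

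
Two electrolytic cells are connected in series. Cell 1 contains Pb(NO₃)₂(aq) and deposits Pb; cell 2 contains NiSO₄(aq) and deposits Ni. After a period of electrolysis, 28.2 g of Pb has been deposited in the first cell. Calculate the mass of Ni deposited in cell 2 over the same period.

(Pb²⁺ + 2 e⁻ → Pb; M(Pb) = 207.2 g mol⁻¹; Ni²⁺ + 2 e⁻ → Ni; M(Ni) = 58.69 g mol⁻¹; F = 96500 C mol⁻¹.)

n(Pb) = 28.2 / 207.2 = 0.1361 mol.
Since Pb²⁺ + 2 e⁻ → Pb, n(e⁻) passed = 2 × 0.1361 = 0.2722 mol.
Cells in series carry the same charge, so the same 0.2722 mol of electrons passes through cell 2.
Ni²⁺ + 2 e⁻ → Ni, so n(Ni) = 0.2722 / 2 = 0.1361 mol.
m(Ni) = 0.1361 × 58.69 = 7.99 g.

7.99 g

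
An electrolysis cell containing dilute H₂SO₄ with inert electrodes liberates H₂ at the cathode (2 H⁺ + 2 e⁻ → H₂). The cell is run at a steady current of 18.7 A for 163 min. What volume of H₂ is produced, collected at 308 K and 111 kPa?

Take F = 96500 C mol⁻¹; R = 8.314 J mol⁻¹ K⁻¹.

Q = I·t = 18.70 A × 9780.0 s = 182900 C.
n(e⁻) = Q/F = 182900 / 96500 = 1.895 mol.
2 electrons are transferred per H₂ molecule, so n(H₂) = 1.895 / 2 = 0.9476 mol.
V = nRT/P = (0.9476 × 8.314 × 308) / (111 × 10³ Pa) = 0.0219 m³ = 21.9 L.

21.9 L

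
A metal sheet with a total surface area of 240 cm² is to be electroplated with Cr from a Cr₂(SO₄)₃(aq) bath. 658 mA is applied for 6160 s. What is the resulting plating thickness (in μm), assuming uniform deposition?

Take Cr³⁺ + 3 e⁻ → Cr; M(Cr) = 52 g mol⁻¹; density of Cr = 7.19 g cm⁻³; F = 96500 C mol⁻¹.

Q = I·t = 0.6580 × 6160.0 = 4053 C; n(e⁻) = 0.04200 mol.
n(Cr) = n(e⁻)/3 = 0.01400 mol, so m = 0.01400 × 52 = 0.7281 g.
Volume = m/ρ = 0.7281 / 7.19 = 0.1013 cm³.
Thickness = V/A = 0.1013 / 240 = 4.22 × 10⁻⁴ cm = 4.22 μm.

4.22 μm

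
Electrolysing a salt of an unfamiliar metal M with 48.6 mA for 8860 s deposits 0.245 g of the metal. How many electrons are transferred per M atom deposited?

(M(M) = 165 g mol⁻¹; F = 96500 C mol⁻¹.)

Q = I·t = 0.04860 A × 8860.0 s = 430.6 C, so n(e⁻) = 430.6/96500 = 0.004462 mol.
n(M) deposited = 0.245 / 165 = 0.001485 mol.
Electrons per atom = n(e⁻)/n(M) = 0.004462 / 0.001485 = 3.01 ≈ 3, so the ion is M³⁺.

3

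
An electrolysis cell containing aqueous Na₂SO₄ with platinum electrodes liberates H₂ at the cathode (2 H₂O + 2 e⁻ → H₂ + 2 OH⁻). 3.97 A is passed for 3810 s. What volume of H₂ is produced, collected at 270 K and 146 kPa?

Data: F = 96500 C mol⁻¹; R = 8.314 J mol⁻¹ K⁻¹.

Q = I·t = 3.970 A × 3810.0 s = 15130 C.
n(e⁻) = Q/F = 15130 / 96500 = 0.1567 mol.
2 electrons are transferred per H₂ molecule, so n(H₂) = 0.1567 / 2 = 0.07837 mol.
V = nRT/P = (0.07837 × 8.314 × 270) / (146 × 10³ Pa) = 0.00120 m³ = 1.20 L.

1.20 L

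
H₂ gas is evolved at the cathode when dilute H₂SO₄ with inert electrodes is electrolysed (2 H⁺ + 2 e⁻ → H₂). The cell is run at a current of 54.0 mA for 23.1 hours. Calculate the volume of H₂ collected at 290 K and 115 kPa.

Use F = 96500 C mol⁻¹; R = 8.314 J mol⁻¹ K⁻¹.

0.488 L

Q = I·t = 0.05400 A × 83160 s = 4491 C.
n(e⁻) = Q/F = 4491 / 96500 = 0.04654 mol.
2 electrons are transferred per H₂ molecule, so n(H₂) = 0.04654 / 2 = 0.02327 mol.
V = nRT/P = (0.02327 × 8.314 × 290) / (115 × 10³ Pa) = 4.88 × 10⁻⁴ m³ = 0.488 L.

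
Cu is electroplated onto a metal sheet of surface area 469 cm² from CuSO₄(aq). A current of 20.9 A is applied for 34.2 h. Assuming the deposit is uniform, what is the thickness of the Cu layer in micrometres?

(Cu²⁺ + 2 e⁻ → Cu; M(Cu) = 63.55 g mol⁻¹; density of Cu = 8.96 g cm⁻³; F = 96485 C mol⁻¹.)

Q = I·t = 20.90 × 123120 = 2573000 C; n(e⁻) = 26.67 mol.
n(Cu) = n(e⁻)/2 = 13.33 mol, so m = 13.33 × 63.55 = 847.4 g.
Volume = m/ρ = 847.4 / 8.96 = 94.58 cm³.
Thickness = V/A = 94.58 / 469 = 0.202 cm = 2020 μm.

2020 μm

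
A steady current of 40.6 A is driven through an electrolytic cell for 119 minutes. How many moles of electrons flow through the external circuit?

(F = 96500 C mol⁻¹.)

Q = I·t = 40.60 A × 7140.0 s = 289900 C.
n(e⁻) = Q/F = 289900 / 96500 = 3.00 mol.

3.00 mol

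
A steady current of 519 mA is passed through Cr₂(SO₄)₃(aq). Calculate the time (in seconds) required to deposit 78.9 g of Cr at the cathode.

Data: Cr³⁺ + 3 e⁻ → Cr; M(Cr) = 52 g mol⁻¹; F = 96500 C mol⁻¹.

n(Cr) = m/M = 78.9 / 52 = 1.517 mol.
Each Cr atom requires 3 electrons, so n(e⁻) = 3 × 1.517 = 4.552 mol.
Q = n(e⁻)·F = 4.552 × 96500 = 439300 C.
t = Q/I = 439300 / 0.5190 A = 846400 s.

8.46 × 10⁵ s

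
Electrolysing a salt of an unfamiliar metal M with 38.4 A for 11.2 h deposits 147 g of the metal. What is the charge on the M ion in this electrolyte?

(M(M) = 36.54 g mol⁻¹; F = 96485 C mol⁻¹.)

Q = I·t = 38.40 A × 40320 s = 1548000 C, so n(e⁻) = 1548000/96485 = 16.05 mol.
n(M) deposited = 147 / 36.54 = 4.023 mol.
Electrons per atom = n(e⁻)/n(M) = 16.05 / 4.023 = 3.99 ≈ 4, so the ion is M⁴⁺.

+4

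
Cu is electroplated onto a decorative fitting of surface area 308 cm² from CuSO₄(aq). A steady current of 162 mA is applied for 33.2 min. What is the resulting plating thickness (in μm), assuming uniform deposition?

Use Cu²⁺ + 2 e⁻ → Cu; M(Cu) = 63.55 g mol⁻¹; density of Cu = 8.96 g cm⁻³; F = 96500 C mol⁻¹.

Q = I·t = 0.1620 × 1992.0 = 322.7 C; n(e⁻) = 0.003344 mol.
n(Cu) = n(e⁻)/2 = 0.001672 mol, so m = 0.001672 × 63.55 = 0.1063 g.
Volume = m/ρ = 0.1063 / 8.96 = 0.01186 cm³.
Thickness = V/A = 0.01186 / 308 = 3.85 × 10⁻⁵ cm = 0.385 μm.

0.385 μm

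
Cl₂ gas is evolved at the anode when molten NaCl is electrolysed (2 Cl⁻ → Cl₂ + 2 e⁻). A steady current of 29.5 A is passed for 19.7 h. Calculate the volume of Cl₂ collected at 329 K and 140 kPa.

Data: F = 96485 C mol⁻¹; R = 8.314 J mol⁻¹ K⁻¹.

212 L

Q = I·t = 29.50 A × 70920 s = 2092000 C.
n(e⁻) = Q/F = 2092000 / 96485 = 21.68 mol.
2 electrons are transferred per Cl₂ molecule, so n(Cl₂) = 21.68 / 2 = 10.84 mol.
V = nRT/P = (10.84 × 8.314 × 329) / (140 × 10³ Pa) = 0.212 m³ = 212 L.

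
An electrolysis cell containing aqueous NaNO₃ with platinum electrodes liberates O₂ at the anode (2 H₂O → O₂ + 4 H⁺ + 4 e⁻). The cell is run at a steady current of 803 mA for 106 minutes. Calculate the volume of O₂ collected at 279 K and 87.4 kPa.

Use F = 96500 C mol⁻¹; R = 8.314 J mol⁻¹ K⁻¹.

Q = I·t = 0.8030 A × 6360.0 s = 5107 C.
n(e⁻) = Q/F = 5107 / 96500 = 0.05292 mol.
4 electrons are transferred per O₂ molecule, so n(O₂) = 0.05292 / 4 = 0.01323 mol.
V = nRT/P = (0.01323 × 8.314 × 279) / (87.4 × 10³ Pa) = 3.51 × 10⁻⁴ m³ = 0.351 L.

0.351 L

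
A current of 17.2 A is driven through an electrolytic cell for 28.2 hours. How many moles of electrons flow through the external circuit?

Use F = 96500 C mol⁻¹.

18.1 mol

Q = I·t = 17.20 A × 101520 s = 1746000 C.
n(e⁻) = Q/F = 1746000 / 96500 = 18.1 mol.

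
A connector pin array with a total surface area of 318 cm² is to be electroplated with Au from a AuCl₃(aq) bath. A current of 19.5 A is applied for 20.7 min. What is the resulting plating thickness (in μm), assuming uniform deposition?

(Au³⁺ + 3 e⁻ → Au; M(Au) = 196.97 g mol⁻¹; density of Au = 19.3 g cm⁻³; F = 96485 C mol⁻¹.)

26.9 μm

Q = I·t = 19.50 × 1242.0 = 24220 C; n(e⁻) = 0.2510 mol.
n(Au) = n(e⁻)/3 = 0.08367 mol, so m = 0.08367 × 196.97 = 16.48 g.
Volume = m/ρ = 16.48 / 19.3 = 0.8539 cm³.
Thickness = V/A = 0.8539 / 318 = 0.00269 cm = 26.9 μm.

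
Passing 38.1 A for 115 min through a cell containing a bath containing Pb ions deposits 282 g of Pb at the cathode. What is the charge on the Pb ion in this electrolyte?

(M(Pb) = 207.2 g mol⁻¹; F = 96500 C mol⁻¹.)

+2

Q = I·t = 38.10 A × 6900.0 s = 262900 C, so n(e⁻) = 262900/96500 = 2.724 mol.
n(Pb) deposited = 282 / 207.2 = 1.361 mol.
Electrons per atom = n(e⁻)/n(Pb) = 2.724 / 1.361 = 2.00 ≈ 2, so the ion is Pb²⁺.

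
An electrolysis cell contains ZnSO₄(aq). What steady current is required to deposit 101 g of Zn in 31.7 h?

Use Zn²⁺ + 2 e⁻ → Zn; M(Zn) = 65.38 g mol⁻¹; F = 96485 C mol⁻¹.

2.61 A

n(Zn) = 101 / 65.38 = 1.545 mol.
n(e⁻) = 2 × 1.545 = 3.090 mol.
Q = n(e⁻)·F = 3.090 × 96485 = 298100 C.
I = Q/t = 298100 / 114120 s = 2.61 A.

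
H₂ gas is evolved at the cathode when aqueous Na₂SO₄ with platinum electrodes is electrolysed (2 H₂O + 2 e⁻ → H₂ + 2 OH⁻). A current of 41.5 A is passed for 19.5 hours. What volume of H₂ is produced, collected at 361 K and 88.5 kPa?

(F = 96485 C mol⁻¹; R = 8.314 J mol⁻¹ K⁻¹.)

512 L

Q = I·t = 41.50 A × 70200 s = 2913000 C.
n(e⁻) = Q/F = 2913000 / 96485 = 30.19 mol.
2 electrons are transferred per H₂ molecule, so n(H₂) = 30.19 / 2 = 15.10 mol.
V = nRT/P = (15.10 × 8.314 × 361) / (88.5 × 10³ Pa) = 0.512 m³ = 512 L.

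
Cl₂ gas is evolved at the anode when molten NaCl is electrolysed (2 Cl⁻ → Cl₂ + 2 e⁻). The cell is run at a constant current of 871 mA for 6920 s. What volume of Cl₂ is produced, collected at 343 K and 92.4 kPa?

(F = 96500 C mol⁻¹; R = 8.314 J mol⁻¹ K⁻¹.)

0.964 L

Q = I·t = 0.8710 A × 6920.0 s = 6027 C.
n(e⁻) = Q/F = 6027 / 96500 = 0.06246 mol.
2 electrons are transferred per Cl₂ molecule, so n(Cl₂) = 0.06246 / 2 = 0.03123 mol.
V = nRT/P = (0.03123 × 8.314 × 343) / (92.4 × 10³ Pa) = 9.64 × 10⁻⁴ m³ = 0.964 L.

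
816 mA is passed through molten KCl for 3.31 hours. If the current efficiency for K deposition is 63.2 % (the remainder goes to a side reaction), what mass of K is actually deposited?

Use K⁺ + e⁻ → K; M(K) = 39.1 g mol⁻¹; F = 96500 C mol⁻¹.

Q = I·t = 0.8160 × 11916 = 9723 C.
n(e⁻) = 9723/96500 = 0.1008 mol; theoretically n(K) = 0.1008/1 = 0.1008 mol, m_theo = 3.940 g.
At 63.2 % efficiency, m_actual = 0.632 × 3.940 = 2.49 g.

2.49 g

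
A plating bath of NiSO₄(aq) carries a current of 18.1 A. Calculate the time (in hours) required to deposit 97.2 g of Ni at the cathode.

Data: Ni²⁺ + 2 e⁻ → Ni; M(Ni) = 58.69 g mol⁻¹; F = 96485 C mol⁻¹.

n(Ni) = m/M = 97.2 / 58.69 = 1.656 mol.
Each Ni atom requires 2 electrons, so n(e⁻) = 2 × 1.656 = 3.312 mol.
Q = n(e⁻)·F = 3.312 × 96485 = 319600 C.
t = Q/I = 319600 / 18.10 A = 17660 s = 4.90 h.

4.90 h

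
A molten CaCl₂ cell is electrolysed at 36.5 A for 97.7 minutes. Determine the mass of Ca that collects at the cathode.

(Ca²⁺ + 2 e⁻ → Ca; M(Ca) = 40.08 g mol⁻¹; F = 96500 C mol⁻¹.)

Q = I·t = 36.50 A × 5862.0 s = 214000 C.
n(e⁻) = Q/F = 214000 / 96500 = 2.217 mol.
Ca²⁺ + 2 e⁻ → Ca, so n(Ca) = n(e⁻)/2 = 1.109 mol.
m = n·M = 1.109 × 40.08 = 44.4 g.

44.4 g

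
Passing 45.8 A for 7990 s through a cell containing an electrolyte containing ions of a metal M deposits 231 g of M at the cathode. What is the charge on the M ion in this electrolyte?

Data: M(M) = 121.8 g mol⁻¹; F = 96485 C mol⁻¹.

Q = I·t = 45.80 A × 7990.0 s = 365900 C, so n(e⁻) = 365900/96485 = 3.793 mol.
n(M) deposited = 231 / 121.8 = 1.897 mol.
Electrons per atom = n(e⁻)/n(M) = 3.793 / 1.897 = 2.00 ≈ 2, so the ion is M²⁺.

+2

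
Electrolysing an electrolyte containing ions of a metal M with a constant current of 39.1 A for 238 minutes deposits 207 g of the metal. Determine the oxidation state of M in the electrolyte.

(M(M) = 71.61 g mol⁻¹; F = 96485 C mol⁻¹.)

Q = I·t = 39.10 A × 14280 s = 558300 C, so n(e⁻) = 558300/96485 = 5.787 mol.
n(M) deposited = 207 / 71.61 = 2.891 mol.
Electrons per atom = n(e⁻)/n(M) = 5.787 / 2.891 = 2.00 ≈ 2, so the ion is M²⁺.

+2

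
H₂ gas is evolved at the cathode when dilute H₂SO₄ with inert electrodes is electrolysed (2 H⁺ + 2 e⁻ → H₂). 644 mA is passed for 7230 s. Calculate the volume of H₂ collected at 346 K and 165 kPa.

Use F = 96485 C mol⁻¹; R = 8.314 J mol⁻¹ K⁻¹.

0.421 L

Q = I·t = 0.6440 A × 7230.0 s = 4656 C.
n(e⁻) = Q/F = 4656 / 96485 = 0.04826 mol.
2 electrons are transferred per H₂ molecule, so n(H₂) = 0.04826 / 2 = 0.02413 mol.
V = nRT/P = (0.02413 × 8.314 × 346) / (165 × 10³ Pa) = 4.21 × 10⁻⁴ m³ = 0.421 L.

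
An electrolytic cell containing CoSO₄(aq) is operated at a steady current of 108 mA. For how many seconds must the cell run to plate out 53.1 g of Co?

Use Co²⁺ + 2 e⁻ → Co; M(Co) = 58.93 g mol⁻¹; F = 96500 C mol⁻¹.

1.61 × 10⁶ s

n(Co) = m/M = 53.1 / 58.93 = 0.9011 mol.
Each Co atom requires 2 electrons, so n(e⁻) = 2 × 0.9011 = 1.802 mol.
Q = n(e⁻)·F = 1.802 × 96500 = 173900 C.
t = Q/I = 173900 / 0.1080 A = 1610000 s.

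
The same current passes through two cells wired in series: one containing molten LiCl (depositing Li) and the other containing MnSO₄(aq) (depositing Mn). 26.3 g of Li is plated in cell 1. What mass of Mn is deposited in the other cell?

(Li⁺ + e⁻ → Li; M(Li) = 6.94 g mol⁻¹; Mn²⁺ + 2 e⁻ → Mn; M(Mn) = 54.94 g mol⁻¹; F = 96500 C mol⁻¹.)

n(Li) = 26.3 / 6.94 = 3.790 mol.
Since Li⁺ + e⁻ → Li, n(e⁻) passed = 1 × 3.790 = 3.790 mol.
Cells in series carry the same charge, so the same 3.790 mol of electrons passes through cell 2.
Mn²⁺ + 2 e⁻ → Mn, so n(Mn) = 3.790 / 2 = 1.895 mol.
m(Mn) = 1.895 × 54.94 = 104 g.

104 g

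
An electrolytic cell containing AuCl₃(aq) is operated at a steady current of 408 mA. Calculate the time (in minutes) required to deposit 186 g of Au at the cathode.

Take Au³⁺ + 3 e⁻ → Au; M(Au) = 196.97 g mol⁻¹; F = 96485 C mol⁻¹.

n(Au) = m/M = 186 / 196.97 = 0.9443 mol.
Each Au atom requires 3 electrons, so n(e⁻) = 3 × 0.9443 = 2.833 mol.
Q = n(e⁻)·F = 2.833 × 96485 = 273300 C.
t = Q/I = 273300 / 0.4080 A = 669900 s = 11200 min.

11200 min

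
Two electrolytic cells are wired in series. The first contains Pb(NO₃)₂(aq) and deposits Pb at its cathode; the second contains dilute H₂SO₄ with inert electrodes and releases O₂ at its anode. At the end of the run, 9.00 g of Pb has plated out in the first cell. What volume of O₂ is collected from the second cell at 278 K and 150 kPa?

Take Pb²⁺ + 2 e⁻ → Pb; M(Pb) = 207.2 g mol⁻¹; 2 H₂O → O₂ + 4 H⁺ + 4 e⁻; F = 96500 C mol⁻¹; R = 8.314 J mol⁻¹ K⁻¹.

n(Pb) = 9.00 / 207.2 = 0.04344 mol, so n(e⁻) = 2 × 0.04344 = 0.08687 mol.
The cells are in series, so the same 0.08687 mol of electrons passes through the second cell.
2 H₂O → O₂ + 4 H⁺ + 4 e⁻ — 4 mol e⁻ per mol O₂, so n(O₂) = 0.08687/4 = 0.02172 mol.
V = nRT/P = (0.02172 × 8.314 × 278) / (150 × 10³) = 3.35 × 10⁻⁴ m³ = 0.335 L.

0.335 L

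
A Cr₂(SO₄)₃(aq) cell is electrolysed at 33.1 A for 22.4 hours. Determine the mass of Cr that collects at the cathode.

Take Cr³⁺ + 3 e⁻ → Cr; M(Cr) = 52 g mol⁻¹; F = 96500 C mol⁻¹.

479 g

Q = I·t = 33.10 A × 80640 s = 2669000 C.
n(e⁻) = Q/F = 2669000 / 96500 = 27.66 mol.
Cr³⁺ + 3 e⁻ → Cr, so n(Cr) = n(e⁻)/3 = 9.220 mol.
m = n·M = 9.220 × 52 = 479 g.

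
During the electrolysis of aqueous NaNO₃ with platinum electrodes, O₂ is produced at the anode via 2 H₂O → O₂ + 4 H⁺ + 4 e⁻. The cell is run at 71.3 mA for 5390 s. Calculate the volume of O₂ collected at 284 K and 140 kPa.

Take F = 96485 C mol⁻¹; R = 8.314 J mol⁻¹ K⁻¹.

Q = I·t = 0.07130 A × 5390.0 s = 384.3 C.
n(e⁻) = Q/F = 384.3 / 96485 = 0.003983 mol.
4 electrons are transferred per O₂ molecule, so n(O₂) = 0.003983 / 4 = 0.0009958 mol.
V = nRT/P = (0.0009958 × 8.314 × 284) / (140 × 10³ Pa) = 1.68 × 10⁻⁵ m³ = 0.0168 L.

0.0168 L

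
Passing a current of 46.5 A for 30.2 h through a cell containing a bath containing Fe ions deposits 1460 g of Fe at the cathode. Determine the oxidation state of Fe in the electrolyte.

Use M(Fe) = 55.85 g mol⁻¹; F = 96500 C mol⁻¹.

Q = I·t = 46.50 A × 108720 s = 5055000 C, so n(e⁻) = 5055000/96500 = 52.39 mol.
n(Fe) deposited = 1460 / 55.85 = 26.14 mol.
Electrons per atom = n(e⁻)/n(Fe) = 52.39 / 26.14 = 2.00 ≈ 2, so the ion is Fe²⁺.

+2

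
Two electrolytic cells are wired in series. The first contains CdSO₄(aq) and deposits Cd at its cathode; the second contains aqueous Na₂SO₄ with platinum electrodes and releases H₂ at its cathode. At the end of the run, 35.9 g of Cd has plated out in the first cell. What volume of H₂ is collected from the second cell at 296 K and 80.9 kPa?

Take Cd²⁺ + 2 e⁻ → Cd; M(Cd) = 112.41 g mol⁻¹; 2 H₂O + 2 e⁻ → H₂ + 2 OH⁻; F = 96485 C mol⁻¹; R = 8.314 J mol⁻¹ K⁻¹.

9.71 L

n(Cd) = 35.9 / 112.41 = 0.3194 mol, so n(e⁻) = 2 × 0.3194 = 0.6387 mol.
The cells are in series, so the same 0.6387 mol of electrons passes through the second cell.
2 H₂O + 2 e⁻ → H₂ + 2 OH⁻ — 2 mol e⁻ per mol H₂, so n(H₂) = 0.6387/2 = 0.3194 mol.
V = nRT/P = (0.3194 × 8.314 × 296) / (80.9 × 10³) = 0.00971 m³ = 9.71 L.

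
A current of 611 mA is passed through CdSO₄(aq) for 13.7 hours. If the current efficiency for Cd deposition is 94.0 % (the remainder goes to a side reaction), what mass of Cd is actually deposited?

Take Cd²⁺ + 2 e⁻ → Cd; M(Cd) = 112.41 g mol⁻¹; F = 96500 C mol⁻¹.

16.5 g

Q = I·t = 0.6110 × 49320 = 30130 C.
n(e⁻) = 30130/96500 = 0.3123 mol; theoretically n(Cd) = 0.3123/2 = 0.1561 mol, m_theo = 17.55 g.
At 94.0 % efficiency, m_actual = 0.940 × 17.55 = 16.5 g.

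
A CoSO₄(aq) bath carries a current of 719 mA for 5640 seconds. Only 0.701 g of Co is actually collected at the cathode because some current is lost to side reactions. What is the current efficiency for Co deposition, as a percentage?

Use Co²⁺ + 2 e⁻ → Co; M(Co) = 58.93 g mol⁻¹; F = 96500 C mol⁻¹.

Q = I·t = 0.7190 × 5640.0 = 4055 C; n(e⁻) = 4055/96500 = 0.04202 mol.
Theoretical n(Co) = n(e⁻)/2 = 0.02101 mol, i.e. m_theo = 0.02101 × 58.93 = 1.238 g.
Efficiency = m_actual / m_theo = 0.701 / 1.238 = 56.6 %.

56.6 %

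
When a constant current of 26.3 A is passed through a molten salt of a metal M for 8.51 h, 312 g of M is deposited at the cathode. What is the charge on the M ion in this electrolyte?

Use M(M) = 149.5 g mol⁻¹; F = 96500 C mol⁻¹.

+4

Q = I·t = 26.30 A × 30636 s = 805700 C, so n(e⁻) = 805700/96500 = 8.350 mol.
n(M) deposited = 312 / 149.5 = 2.087 mol.
Electrons per atom = n(e⁻)/n(M) = 8.350 / 2.087 = 4.00 ≈ 4, so the ion is M⁴⁺.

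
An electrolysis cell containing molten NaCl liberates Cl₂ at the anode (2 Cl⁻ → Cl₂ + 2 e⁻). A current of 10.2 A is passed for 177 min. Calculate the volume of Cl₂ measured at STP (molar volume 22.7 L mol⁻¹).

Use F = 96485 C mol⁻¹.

Q = I·t = 10.20 A × 10620 s = 108300 C.
n(e⁻) = Q/F = 108300 / 96485 = 1.123 mol.
2 electrons are transferred per Cl₂ molecule, so n(Cl₂) = 1.123 / 2 = 0.5614 mol.
V = n × V_m = 0.5614 × 22.7 = 12.7 L.

12.7 L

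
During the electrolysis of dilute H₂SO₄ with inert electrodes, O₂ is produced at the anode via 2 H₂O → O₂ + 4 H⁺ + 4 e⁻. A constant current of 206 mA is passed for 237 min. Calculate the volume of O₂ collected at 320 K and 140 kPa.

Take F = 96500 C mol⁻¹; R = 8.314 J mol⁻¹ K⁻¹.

0.144 L

Q = I·t = 0.2060 A × 14220 s = 2929 C.
n(e⁻) = Q/F = 2929 / 96500 = 0.03036 mol.
4 electrons are transferred per O₂ molecule, so n(O₂) = 0.03036 / 4 = 0.007589 mol.
V = nRT/P = (0.007589 × 8.314 × 320) / (140 × 10³ Pa) = 1.44 × 10⁻⁴ m³ = 0.144 L.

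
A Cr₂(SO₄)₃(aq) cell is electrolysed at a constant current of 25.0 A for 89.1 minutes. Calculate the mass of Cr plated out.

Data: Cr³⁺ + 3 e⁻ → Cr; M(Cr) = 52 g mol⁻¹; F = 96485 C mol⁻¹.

24.0 g

Q = I·t = 25.00 A × 5346.0 s = 133600 C.
n(e⁻) = Q/F = 133600 / 96485 = 1.385 mol.
Cr³⁺ + 3 e⁻ → Cr, so n(Cr) = n(e⁻)/3 = 0.4617 mol.
m = n·M = 0.4617 × 52 = 24.0 g.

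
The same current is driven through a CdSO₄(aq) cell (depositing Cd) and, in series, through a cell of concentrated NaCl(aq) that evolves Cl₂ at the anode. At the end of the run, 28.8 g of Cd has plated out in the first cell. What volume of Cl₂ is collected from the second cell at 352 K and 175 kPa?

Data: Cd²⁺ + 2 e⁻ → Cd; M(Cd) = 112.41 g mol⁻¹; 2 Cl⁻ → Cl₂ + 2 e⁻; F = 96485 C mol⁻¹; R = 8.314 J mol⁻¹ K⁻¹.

n(Cd) = 28.8 / 112.41 = 0.2562 mol, so n(e⁻) = 2 × 0.2562 = 0.5124 mol.
The cells are in series, so the same 0.5124 mol of electrons passes through the second cell.
2 Cl⁻ → Cl₂ + 2 e⁻ — 2 mol e⁻ per mol Cl₂, so n(Cl₂) = 0.5124/2 = 0.2562 mol.
V = nRT/P = (0.2562 × 8.314 × 352) / (175 × 10³) = 0.00428 m³ = 4.28 L.

4.28 L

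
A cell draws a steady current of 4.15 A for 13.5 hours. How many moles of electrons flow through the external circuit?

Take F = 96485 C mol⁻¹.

Q = I·t = 4.150 A × 48600 s = 201700 C.
n(e⁻) = Q/F = 201700 / 96485 = 2.09 mol.

2.09 mol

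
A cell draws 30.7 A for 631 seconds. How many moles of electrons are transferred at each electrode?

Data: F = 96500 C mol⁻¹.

Q = I·t = 30.70 A × 631.00 s = 19370 C.
n(e⁻) = Q/F = 19370 / 96500 = 0.201 mol.

0.201 mol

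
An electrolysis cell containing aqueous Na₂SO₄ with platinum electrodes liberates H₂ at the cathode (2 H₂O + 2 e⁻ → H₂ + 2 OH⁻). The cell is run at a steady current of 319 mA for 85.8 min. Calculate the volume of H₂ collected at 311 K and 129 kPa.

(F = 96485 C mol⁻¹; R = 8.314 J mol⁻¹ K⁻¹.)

Q = I·t = 0.3190 A × 5148.0 s = 1642 C.
n(e⁻) = Q/F = 1642 / 96485 = 0.01702 mol.
2 electrons are transferred per H₂ molecule, so n(H₂) = 0.01702 / 2 = 0.008510 mol.
V = nRT/P = (0.008510 × 8.314 × 311) / (129 × 10³ Pa) = 1.71 × 10⁻⁴ m³ = 0.171 L.

0.171 L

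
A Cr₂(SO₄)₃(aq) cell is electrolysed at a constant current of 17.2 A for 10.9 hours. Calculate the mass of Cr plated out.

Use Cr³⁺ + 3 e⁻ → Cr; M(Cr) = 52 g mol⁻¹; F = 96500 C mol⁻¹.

Q = I·t = 17.20 A × 39240 s = 674900 C.
n(e⁻) = Q/F = 674900 / 96500 = 6.994 mol.
Cr³⁺ + 3 e⁻ → Cr, so n(Cr) = n(e⁻)/3 = 2.331 mol.
m = n·M = 2.331 × 52 = 121 g.

121 g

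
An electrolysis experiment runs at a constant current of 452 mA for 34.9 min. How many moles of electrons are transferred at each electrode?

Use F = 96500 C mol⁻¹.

Q = I·t = 0.4520 A × 2094.0 s = 946.5 C.
n(e⁻) = Q/F = 946.5 / 96500 = 0.00981 mol.

0.00981 mol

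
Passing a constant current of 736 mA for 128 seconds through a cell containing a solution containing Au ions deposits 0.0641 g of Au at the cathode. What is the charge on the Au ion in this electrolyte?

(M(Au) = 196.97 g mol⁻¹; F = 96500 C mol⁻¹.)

Q = I·t = 0.7360 A × 128.00 s = 94.21 C, so n(e⁻) = 94.21/96500 = 0.0009762 mol.
n(Au) deposited = 0.0641 / 196.97 = 0.0003254 mol.
Electrons per atom = n(e⁻)/n(Au) = 0.0009762 / 0.0003254 = 3.00 ≈ 3, so the ion is Au³⁺.

+3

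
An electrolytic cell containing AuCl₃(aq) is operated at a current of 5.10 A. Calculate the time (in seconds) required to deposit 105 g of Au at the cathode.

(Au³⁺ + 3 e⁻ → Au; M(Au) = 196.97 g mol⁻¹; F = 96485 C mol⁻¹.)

n(Au) = m/M = 105 / 196.97 = 0.5331 mol.
Each Au atom requires 3 electrons, so n(e⁻) = 3 × 0.5331 = 1.599 mol.
Q = n(e⁻)·F = 1.599 × 96485 = 154300 C.
t = Q/I = 154300 / 5.100 A = 30260 s.

30300 s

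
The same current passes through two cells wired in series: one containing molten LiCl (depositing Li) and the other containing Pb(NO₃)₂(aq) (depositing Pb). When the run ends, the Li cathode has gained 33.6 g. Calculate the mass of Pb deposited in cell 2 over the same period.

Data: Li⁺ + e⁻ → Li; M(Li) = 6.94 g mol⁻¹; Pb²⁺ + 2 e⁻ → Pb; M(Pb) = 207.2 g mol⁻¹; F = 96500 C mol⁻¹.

n(Li) = 33.6 / 6.94 = 4.841 mol.
Since Li⁺ + e⁻ → Li, n(e⁻) passed = 1 × 4.841 = 4.841 mol.
Cells in series carry the same charge, so the same 4.841 mol of electrons passes through cell 2.
Pb²⁺ + 2 e⁻ → Pb, so n(Pb) = 4.841 / 2 = 2.421 mol.
m(Pb) = 2.421 × 207.2 = 502 g.

502 g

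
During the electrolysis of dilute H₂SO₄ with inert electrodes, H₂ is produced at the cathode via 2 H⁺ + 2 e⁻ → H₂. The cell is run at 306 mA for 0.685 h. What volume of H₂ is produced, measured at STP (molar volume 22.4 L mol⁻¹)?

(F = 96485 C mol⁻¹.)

0.0876 L

Q = I·t = 0.3060 A × 2466.0 s = 754.6 C.
n(e⁻) = Q/F = 754.6 / 96485 = 0.007821 mol.
2 electrons are transferred per H₂ molecule, so n(H₂) = 0.007821 / 2 = 0.003910 mol.
V = n × V_m = 0.003910 × 22.4 = 0.0876 L.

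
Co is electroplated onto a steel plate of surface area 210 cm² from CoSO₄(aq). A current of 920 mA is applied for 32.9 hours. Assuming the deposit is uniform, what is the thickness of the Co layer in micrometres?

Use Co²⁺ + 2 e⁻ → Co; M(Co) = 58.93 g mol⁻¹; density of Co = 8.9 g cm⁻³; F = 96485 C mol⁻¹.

178 μm

Q = I·t = 0.9200 × 118440 = 109000 C; n(e⁻) = 1.129 mol.
n(Co) = n(e⁻)/2 = 0.5647 mol, so m = 0.5647 × 58.93 = 33.28 g.
Volume = m/ρ = 33.28 / 8.9 = 3.739 cm³.
Thickness = V/A = 3.739 / 210 = 0.0178 cm = 178 μm.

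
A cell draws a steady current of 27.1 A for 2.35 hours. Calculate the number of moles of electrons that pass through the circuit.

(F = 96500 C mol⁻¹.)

2.38 mol

Q = I·t = 27.10 A × 8460.0 s = 229300 C.
n(e⁻) = Q/F = 229300 / 96500 = 2.38 mol.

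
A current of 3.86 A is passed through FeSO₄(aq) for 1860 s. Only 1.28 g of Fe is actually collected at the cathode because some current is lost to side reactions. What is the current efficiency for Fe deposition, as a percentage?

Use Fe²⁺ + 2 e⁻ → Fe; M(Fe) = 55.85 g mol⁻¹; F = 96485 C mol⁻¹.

61.6 %

Q = I·t = 3.860 × 1860.0 = 7180 C; n(e⁻) = 7180/96485 = 0.07441 mol.
Theoretical n(Fe) = n(e⁻)/2 = 0.03721 mol, i.e. m_theo = 0.03721 × 55.85 = 2.078 g.
Efficiency = m_actual / m_theo = 1.28 / 2.078 = 61.6 %.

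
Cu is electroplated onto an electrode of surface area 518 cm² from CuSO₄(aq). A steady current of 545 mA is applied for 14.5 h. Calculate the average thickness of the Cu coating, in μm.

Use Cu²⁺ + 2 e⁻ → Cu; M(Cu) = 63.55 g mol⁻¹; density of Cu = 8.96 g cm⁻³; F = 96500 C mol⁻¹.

Q = I·t = 0.5450 × 52200 = 28450 C; n(e⁻) = 0.2948 mol.
n(Cu) = n(e⁻)/2 = 0.1474 mol, so m = 0.1474 × 63.55 = 9.368 g.
Volume = m/ρ = 9.368 / 8.96 = 1.045 cm³.
Thickness = V/A = 1.045 / 518 = 0.00202 cm = 20.2 μm.

20.2 μm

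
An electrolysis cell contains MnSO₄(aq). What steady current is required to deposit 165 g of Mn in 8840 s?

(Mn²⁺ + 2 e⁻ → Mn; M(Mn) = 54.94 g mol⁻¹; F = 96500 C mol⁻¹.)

65.6 A

n(Mn) = 165 / 54.94 = 3.003 mol.
n(e⁻) = 2 × 3.003 = 6.007 mol.
Q = n(e⁻)·F = 6.007 × 96500 = 579600 C.
I = Q/t = 579600 / 8840.0 s = 65.6 A.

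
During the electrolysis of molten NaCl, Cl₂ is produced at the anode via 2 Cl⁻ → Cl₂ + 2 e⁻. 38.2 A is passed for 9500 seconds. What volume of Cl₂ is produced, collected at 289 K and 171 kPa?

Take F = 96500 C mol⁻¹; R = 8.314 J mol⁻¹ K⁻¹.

26.4 L

Q = I·t = 38.20 A × 9500.0 s = 362900 C.
n(e⁻) = Q/F = 362900 / 96500 = 3.761 mol.
2 electrons are transferred per Cl₂ molecule, so n(Cl₂) = 3.761 / 2 = 1.880 mol.
V = nRT/P = (1.880 × 8.314 × 289) / (171 × 10³ Pa) = 0.0264 m³ = 26.4 L.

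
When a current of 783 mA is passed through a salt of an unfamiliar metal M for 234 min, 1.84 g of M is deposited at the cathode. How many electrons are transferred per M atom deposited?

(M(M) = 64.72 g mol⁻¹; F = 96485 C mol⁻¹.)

4

Q = I·t = 0.7830 A × 14040 s = 10990 C, so n(e⁻) = 10990/96485 = 0.1139 mol.
n(M) deposited = 1.84 / 64.72 = 0.02843 mol.
Electrons per atom = n(e⁻)/n(M) = 0.1139 / 0.02843 = 4.01 ≈ 4, so the ion is M⁴⁺.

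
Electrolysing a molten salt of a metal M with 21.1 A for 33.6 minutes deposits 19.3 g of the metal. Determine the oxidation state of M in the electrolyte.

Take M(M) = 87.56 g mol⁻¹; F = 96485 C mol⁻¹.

+2

Q = I·t = 21.10 A × 2016.0 s = 42540 C, so n(e⁻) = 42540/96485 = 0.4409 mol.
n(M) deposited = 19.3 / 87.56 = 0.2204 mol.
Electrons per atom = n(e⁻)/n(M) = 0.4409 / 0.2204 = 2.00 ≈ 2, so the ion is M²⁺.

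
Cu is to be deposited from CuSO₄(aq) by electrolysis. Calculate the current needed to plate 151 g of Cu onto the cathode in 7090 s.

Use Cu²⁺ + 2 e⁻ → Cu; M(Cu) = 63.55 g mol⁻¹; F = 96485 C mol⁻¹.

64.7 A

n(Cu) = 151 / 63.55 = 2.376 mol.
n(e⁻) = 2 × 2.376 = 4.752 mol.
Q = n(e⁻)·F = 4.752 × 96485 = 458500 C.
I = Q/t = 458500 / 7090.0 s = 64.7 A.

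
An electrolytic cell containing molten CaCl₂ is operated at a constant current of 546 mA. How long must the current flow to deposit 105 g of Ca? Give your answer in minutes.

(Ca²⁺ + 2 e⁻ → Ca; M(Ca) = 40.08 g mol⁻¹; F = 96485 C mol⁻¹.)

n(Ca) = m/M = 105 / 40.08 = 2.620 mol.
Each Ca atom requires 2 electrons, so n(e⁻) = 2 × 2.620 = 5.240 mol.
Q = n(e⁻)·F = 5.240 × 96485 = 505500 C.
t = Q/I = 505500 / 0.5460 A = 925900 s = 15400 min.

15400 min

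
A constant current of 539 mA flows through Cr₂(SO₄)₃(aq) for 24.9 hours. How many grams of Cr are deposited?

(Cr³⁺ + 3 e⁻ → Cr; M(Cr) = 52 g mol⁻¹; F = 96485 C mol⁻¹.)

8.68 g

Q = I·t = 0.5390 A × 89640 s = 48320 C.
n(e⁻) = Q/F = 48320 / 96485 = 0.5008 mol.
Cr³⁺ + 3 e⁻ → Cr, so n(Cr) = n(e⁻)/3 = 0.1669 mol.
m = n·M = 0.1669 × 52 = 8.68 g.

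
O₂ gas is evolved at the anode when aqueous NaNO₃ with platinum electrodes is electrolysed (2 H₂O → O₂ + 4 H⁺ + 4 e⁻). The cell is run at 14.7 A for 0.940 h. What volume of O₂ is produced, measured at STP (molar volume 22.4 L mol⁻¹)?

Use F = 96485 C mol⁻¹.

2.89 L

Q = I·t = 14.70 A × 3384.0 s = 49740 C.
n(e⁻) = Q/F = 49740 / 96485 = 0.5156 mol.
4 electrons are transferred per O₂ molecule, so n(O₂) = 0.5156 / 4 = 0.1289 mol.
V = n × V_m = 0.1289 × 22.4 = 2.89 L.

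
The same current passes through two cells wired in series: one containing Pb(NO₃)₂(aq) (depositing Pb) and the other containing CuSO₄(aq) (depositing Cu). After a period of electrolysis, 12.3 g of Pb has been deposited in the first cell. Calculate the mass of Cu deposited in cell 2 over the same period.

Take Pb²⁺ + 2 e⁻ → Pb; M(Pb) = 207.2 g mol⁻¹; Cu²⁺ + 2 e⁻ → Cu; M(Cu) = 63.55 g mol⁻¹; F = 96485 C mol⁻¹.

3.77 g

n(Pb) = 12.3 / 207.2 = 0.05936 mol.
Since Pb²⁺ + 2 e⁻ → Pb, n(e⁻) passed = 2 × 0.05936 = 0.1187 mol.
Cells in series carry the same charge, so the same 0.1187 mol of electrons passes through cell 2.
Cu²⁺ + 2 e⁻ → Cu, so n(Cu) = 0.1187 / 2 = 0.05936 mol.
m(Cu) = 0.05936 × 63.55 = 3.77 g.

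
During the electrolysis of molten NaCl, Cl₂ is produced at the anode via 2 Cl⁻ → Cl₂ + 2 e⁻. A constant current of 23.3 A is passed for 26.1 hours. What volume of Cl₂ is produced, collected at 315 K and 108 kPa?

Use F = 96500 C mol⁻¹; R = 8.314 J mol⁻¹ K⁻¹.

275 L

Q = I·t = 23.30 A × 93960 s = 2189000 C.
n(e⁻) = Q/F = 2189000 / 96500 = 22.69 mol.
2 electrons are transferred per Cl₂ molecule, so n(Cl₂) = 22.69 / 2 = 11.34 mol.
V = nRT/P = (11.34 × 8.314 × 315) / (108 × 10³ Pa) = 0.275 m³ = 275 L.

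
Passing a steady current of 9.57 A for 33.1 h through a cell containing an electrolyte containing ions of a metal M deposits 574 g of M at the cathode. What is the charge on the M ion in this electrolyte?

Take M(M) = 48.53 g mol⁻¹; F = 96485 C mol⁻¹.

Q = I·t = 9.570 A × 119160 s = 1140000 C, so n(e⁻) = 1140000/96485 = 11.82 mol.
n(M) deposited = 574 / 48.53 = 11.83 mol.
Electrons per atom = n(e⁻)/n(M) = 11.82 / 11.83 = 0.999 ≈ 1, so the ion is M⁺.

+1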